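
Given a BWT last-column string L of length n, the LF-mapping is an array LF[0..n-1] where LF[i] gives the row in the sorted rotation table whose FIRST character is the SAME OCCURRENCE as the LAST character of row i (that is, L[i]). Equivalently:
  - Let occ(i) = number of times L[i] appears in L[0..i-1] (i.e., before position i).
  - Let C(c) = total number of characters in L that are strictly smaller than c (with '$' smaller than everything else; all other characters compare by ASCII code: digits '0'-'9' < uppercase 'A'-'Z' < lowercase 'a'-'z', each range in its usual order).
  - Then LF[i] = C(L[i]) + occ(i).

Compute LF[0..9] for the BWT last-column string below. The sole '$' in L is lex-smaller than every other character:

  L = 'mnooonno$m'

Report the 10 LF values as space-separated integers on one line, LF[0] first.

Char counts: '$':1, 'm':2, 'n':3, 'o':4
C (first-col start): C('$')=0, C('m')=1, C('n')=3, C('o')=6
L[0]='m': occ=0, LF[0]=C('m')+0=1+0=1
L[1]='n': occ=0, LF[1]=C('n')+0=3+0=3
L[2]='o': occ=0, LF[2]=C('o')+0=6+0=6
L[3]='o': occ=1, LF[3]=C('o')+1=6+1=7
L[4]='o': occ=2, LF[4]=C('o')+2=6+2=8
L[5]='n': occ=1, LF[5]=C('n')+1=3+1=4
L[6]='n': occ=2, LF[6]=C('n')+2=3+2=5
L[7]='o': occ=3, LF[7]=C('o')+3=6+3=9
L[8]='$': occ=0, LF[8]=C('$')+0=0+0=0
L[9]='m': occ=1, LF[9]=C('m')+1=1+1=2

Answer: 1 3 6 7 8 4 5 9 0 2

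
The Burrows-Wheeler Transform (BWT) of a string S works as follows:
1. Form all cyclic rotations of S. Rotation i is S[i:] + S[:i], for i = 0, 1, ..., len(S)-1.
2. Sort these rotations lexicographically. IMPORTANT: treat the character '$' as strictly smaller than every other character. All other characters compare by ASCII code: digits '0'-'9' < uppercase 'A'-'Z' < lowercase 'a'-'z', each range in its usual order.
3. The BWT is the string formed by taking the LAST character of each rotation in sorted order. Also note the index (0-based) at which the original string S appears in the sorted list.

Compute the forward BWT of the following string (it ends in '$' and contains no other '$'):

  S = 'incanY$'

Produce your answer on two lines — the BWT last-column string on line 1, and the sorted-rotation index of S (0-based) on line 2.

All 7 rotations (rotation i = S[i:]+S[:i]):
  rot[0] = incanY$
  rot[1] = ncanY$i
  rot[2] = canY$in
  rot[3] = anY$inc
  rot[4] = nY$inca
  rot[5] = Y$incan
  rot[6] = $incanY
Sorted (with $ < everything):
  sorted[0] = $incanY  (last char: 'Y')
  sorted[1] = Y$incan  (last char: 'n')
  sorted[2] = anY$inc  (last char: 'c')
  sorted[3] = canY$in  (last char: 'n')
  sorted[4] = incanY$  (last char: '$')
  sorted[5] = nY$inca  (last char: 'a')
  sorted[6] = ncanY$i  (last char: 'i')
Last column: Yncn$ai
Original string S is at sorted index 4

Answer: Yncn$ai
4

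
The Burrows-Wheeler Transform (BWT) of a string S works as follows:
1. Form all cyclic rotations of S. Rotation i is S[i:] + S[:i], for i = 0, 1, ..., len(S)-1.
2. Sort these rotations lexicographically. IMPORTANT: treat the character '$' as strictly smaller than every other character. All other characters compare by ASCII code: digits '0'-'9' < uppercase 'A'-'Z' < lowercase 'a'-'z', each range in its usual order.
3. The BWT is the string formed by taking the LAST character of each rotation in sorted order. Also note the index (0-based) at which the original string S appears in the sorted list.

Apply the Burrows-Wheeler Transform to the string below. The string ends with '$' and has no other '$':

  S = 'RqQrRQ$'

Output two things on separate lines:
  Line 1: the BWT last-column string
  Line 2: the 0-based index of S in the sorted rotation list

Answer: QRqr$RQ
4

Derivation:
All 7 rotations (rotation i = S[i:]+S[:i]):
  rot[0] = RqQrRQ$
  rot[1] = qQrRQ$R
  rot[2] = QrRQ$Rq
  rot[3] = rRQ$RqQ
  rot[4] = RQ$RqQr
  rot[5] = Q$RqQrR
  rot[6] = $RqQrRQ
Sorted (with $ < everything):
  sorted[0] = $RqQrRQ  (last char: 'Q')
  sorted[1] = Q$RqQrR  (last char: 'R')
  sorted[2] = QrRQ$Rq  (last char: 'q')
  sorted[3] = RQ$RqQr  (last char: 'r')
  sorted[4] = RqQrRQ$  (last char: '$')
  sorted[5] = qQrRQ$R  (last char: 'R')
  sorted[6] = rRQ$RqQ  (last char: 'Q')
Last column: QRqr$RQ
Original string S is at sorted index 4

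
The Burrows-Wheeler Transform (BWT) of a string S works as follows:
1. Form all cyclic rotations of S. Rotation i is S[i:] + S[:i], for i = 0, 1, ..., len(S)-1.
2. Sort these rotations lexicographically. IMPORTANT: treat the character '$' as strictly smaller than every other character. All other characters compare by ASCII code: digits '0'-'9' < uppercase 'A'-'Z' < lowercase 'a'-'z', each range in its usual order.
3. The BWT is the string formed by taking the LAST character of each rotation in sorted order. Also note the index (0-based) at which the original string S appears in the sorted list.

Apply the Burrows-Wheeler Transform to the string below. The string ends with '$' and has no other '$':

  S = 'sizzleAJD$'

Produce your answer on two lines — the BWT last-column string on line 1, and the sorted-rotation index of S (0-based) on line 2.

All 10 rotations (rotation i = S[i:]+S[:i]):
  rot[0] = sizzleAJD$
  rot[1] = izzleAJD$s
  rot[2] = zzleAJD$si
  rot[3] = zleAJD$siz
  rot[4] = leAJD$sizz
  rot[5] = eAJD$sizzl
  rot[6] = AJD$sizzle
  rot[7] = JD$sizzleA
  rot[8] = D$sizzleAJ
  rot[9] = $sizzleAJD
Sorted (with $ < everything):
  sorted[0] = $sizzleAJD  (last char: 'D')
  sorted[1] = AJD$sizzle  (last char: 'e')
  sorted[2] = D$sizzleAJ  (last char: 'J')
  sorted[3] = JD$sizzleA  (last char: 'A')
  sorted[4] = eAJD$sizzl  (last char: 'l')
  sorted[5] = izzleAJD$s  (last char: 's')
  sorted[6] = leAJD$sizz  (last char: 'z')
  sorted[7] = sizzleAJD$  (last char: '$')
  sorted[8] = zleAJD$siz  (last char: 'z')
  sorted[9] = zzleAJD$si  (last char: 'i')
Last column: DeJAlsz$zi
Original string S is at sorted index 7

Answer: DeJAlsz$zi
7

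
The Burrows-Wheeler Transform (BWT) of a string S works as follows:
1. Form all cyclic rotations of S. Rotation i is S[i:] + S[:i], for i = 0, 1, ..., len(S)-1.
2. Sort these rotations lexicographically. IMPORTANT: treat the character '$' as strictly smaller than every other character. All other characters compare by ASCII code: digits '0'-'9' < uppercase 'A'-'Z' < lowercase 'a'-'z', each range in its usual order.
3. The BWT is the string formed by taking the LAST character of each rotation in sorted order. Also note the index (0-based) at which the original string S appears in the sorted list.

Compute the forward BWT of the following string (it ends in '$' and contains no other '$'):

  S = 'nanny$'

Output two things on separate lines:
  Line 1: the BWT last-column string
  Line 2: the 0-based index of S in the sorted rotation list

Answer: yn$ann
2

Derivation:
All 6 rotations (rotation i = S[i:]+S[:i]):
  rot[0] = nanny$
  rot[1] = anny$n
  rot[2] = nny$na
  rot[3] = ny$nan
  rot[4] = y$nann
  rot[5] = $nanny
Sorted (with $ < everything):
  sorted[0] = $nanny  (last char: 'y')
  sorted[1] = anny$n  (last char: 'n')
  sorted[2] = nanny$  (last char: '$')
  sorted[3] = nny$na  (last char: 'a')
  sorted[4] = ny$nan  (last char: 'n')
  sorted[5] = y$nann  (last char: 'n')
Last column: yn$ann
Original string S is at sorted index 2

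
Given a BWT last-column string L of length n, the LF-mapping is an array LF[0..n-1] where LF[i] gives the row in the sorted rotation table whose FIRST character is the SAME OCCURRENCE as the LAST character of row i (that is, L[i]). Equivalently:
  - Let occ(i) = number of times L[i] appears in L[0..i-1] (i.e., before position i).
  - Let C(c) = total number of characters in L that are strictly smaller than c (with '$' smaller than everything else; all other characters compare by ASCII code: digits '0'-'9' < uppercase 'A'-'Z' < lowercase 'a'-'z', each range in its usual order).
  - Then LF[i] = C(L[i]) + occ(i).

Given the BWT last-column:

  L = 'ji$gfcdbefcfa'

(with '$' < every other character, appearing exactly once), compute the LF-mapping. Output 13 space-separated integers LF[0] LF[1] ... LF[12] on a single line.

Char counts: '$':1, 'a':1, 'b':1, 'c':2, 'd':1, 'e':1, 'f':3, 'g':1, 'i':1, 'j':1
C (first-col start): C('$')=0, C('a')=1, C('b')=2, C('c')=3, C('d')=5, C('e')=6, C('f')=7, C('g')=10, C('i')=11, C('j')=12
L[0]='j': occ=0, LF[0]=C('j')+0=12+0=12
L[1]='i': occ=0, LF[1]=C('i')+0=11+0=11
L[2]='$': occ=0, LF[2]=C('$')+0=0+0=0
L[3]='g': occ=0, LF[3]=C('g')+0=10+0=10
L[4]='f': occ=0, LF[4]=C('f')+0=7+0=7
L[5]='c': occ=0, LF[5]=C('c')+0=3+0=3
L[6]='d': occ=0, LF[6]=C('d')+0=5+0=5
L[7]='b': occ=0, LF[7]=C('b')+0=2+0=2
L[8]='e': occ=0, LF[8]=C('e')+0=6+0=6
L[9]='f': occ=1, LF[9]=C('f')+1=7+1=8
L[10]='c': occ=1, LF[10]=C('c')+1=3+1=4
L[11]='f': occ=2, LF[11]=C('f')+2=7+2=9
L[12]='a': occ=0, LF[12]=C('a')+0=1+0=1

Answer: 12 11 0 10 7 3 5 2 6 8 4 9 1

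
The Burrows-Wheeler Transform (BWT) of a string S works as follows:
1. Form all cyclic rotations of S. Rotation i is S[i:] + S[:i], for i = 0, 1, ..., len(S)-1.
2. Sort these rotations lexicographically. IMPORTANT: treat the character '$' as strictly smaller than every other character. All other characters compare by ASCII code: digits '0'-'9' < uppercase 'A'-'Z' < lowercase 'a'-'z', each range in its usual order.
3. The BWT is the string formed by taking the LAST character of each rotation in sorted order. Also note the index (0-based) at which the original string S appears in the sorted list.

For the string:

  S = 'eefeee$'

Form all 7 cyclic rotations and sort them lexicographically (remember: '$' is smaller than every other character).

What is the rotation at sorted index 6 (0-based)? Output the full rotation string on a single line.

Answer: feee$ee

Derivation:
All 7 rotations (rotation i = S[i:]+S[:i]):
  rot[0] = eefeee$
  rot[1] = efeee$e
  rot[2] = feee$ee
  rot[3] = eee$eef
  rot[4] = ee$eefe
  rot[5] = e$eefee
  rot[6] = $eefeee
Sorted (with $ < everything):
  sorted[0] = $eefeee
  sorted[1] = e$eefee
  sorted[2] = ee$eefe
  sorted[3] = eee$eef
  sorted[4] = eefeee$
  sorted[5] = efeee$e
  sorted[6] = feee$ee
sorted[6] = feee$ee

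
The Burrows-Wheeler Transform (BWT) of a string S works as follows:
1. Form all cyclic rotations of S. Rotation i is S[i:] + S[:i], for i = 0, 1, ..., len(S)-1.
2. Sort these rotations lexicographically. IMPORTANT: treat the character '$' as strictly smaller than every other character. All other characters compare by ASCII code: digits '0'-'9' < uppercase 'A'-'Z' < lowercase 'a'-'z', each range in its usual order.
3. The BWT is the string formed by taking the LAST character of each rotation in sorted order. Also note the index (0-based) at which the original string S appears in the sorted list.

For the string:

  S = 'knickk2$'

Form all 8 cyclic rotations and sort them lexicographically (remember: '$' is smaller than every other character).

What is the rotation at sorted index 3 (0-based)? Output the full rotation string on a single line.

Answer: ickk2$kn

Derivation:
All 8 rotations (rotation i = S[i:]+S[:i]):
  rot[0] = knickk2$
  rot[1] = nickk2$k
  rot[2] = ickk2$kn
  rot[3] = ckk2$kni
  rot[4] = kk2$knic
  rot[5] = k2$knick
  rot[6] = 2$knickk
  rot[7] = $knickk2
Sorted (with $ < everything):
  sorted[0] = $knickk2
  sorted[1] = 2$knickk
  sorted[2] = ckk2$kni
  sorted[3] = ickk2$kn
  sorted[4] = k2$knick
  sorted[5] = kk2$knic
  sorted[6] = knickk2$
  sorted[7] = nickk2$k
sorted[3] = ickk2$kn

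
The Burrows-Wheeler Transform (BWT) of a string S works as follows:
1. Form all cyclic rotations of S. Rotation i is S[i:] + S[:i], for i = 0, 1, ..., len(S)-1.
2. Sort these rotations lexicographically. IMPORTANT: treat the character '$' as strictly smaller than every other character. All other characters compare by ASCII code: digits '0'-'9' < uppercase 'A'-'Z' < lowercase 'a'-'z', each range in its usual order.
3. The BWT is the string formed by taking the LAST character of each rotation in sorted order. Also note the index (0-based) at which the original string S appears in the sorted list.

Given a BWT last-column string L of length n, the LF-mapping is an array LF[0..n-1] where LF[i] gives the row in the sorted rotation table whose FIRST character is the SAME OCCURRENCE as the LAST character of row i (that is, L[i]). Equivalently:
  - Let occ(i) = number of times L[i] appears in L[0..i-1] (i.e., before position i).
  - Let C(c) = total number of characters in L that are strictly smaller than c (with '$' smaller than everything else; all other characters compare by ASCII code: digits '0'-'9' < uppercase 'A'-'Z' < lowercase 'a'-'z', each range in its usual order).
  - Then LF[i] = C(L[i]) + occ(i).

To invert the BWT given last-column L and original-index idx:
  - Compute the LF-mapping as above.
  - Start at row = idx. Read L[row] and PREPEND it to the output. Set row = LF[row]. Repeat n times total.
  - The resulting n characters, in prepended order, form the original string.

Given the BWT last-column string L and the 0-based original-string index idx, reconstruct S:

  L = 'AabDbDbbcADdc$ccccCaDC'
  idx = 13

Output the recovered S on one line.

Answer: bDDCccDccbDaccbCdbAaA$

Derivation:
LF mapping: 1 9 11 5 12 6 13 14 15 2 7 21 16 0 17 18 19 20 3 10 8 4
Walk LF starting at row 13, prepending L[row]:
  step 1: row=13, L[13]='$', prepend. Next row=LF[13]=0
  step 2: row=0, L[0]='A', prepend. Next row=LF[0]=1
  step 3: row=1, L[1]='a', prepend. Next row=LF[1]=9
  step 4: row=9, L[9]='A', prepend. Next row=LF[9]=2
  step 5: row=2, L[2]='b', prepend. Next row=LF[2]=11
  step 6: row=11, L[11]='d', prepend. Next row=LF[11]=21
  step 7: row=21, L[21]='C', prepend. Next row=LF[21]=4
  step 8: row=4, L[4]='b', prepend. Next row=LF[4]=12
  step 9: row=12, L[12]='c', prepend. Next row=LF[12]=16
  step 10: row=16, L[16]='c', prepend. Next row=LF[16]=19
  step 11: row=19, L[19]='a', prepend. Next row=LF[19]=10
  step 12: row=10, L[10]='D', prepend. Next row=LF[10]=7
  step 13: row=7, L[7]='b', prepend. Next row=LF[7]=14
  step 14: row=14, L[14]='c', prepend. Next row=LF[14]=17
  step 15: row=17, L[17]='c', prepend. Next row=LF[17]=20
  step 16: row=20, L[20]='D', prepend. Next row=LF[20]=8
  step 17: row=8, L[8]='c', prepend. Next row=LF[8]=15
  step 18: row=15, L[15]='c', prepend. Next row=LF[15]=18
  step 19: row=18, L[18]='C', prepend. Next row=LF[18]=3
  step 20: row=3, L[3]='D', prepend. Next row=LF[3]=5
  step 21: row=5, L[5]='D', prepend. Next row=LF[5]=6
  step 22: row=6, L[6]='b', prepend. Next row=LF[6]=13
Reversed output: bDDCccDccbDaccbCdbAaA$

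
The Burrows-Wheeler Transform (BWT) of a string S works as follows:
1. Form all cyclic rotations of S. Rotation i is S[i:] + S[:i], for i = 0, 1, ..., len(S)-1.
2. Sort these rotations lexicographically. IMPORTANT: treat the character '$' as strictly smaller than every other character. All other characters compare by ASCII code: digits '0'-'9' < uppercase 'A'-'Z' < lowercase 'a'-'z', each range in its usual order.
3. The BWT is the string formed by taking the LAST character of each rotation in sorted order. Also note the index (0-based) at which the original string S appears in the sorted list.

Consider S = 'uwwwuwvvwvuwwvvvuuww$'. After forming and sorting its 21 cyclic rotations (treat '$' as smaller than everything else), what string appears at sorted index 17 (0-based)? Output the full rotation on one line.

Answer: ww$uwwwuwvvwvuwwvvvuu

Derivation:
All 21 rotations (rotation i = S[i:]+S[:i]):
  rot[0] = uwwwuwvvwvuwwvvvuuww$
  rot[1] = wwwuwvvwvuwwvvvuuww$u
  rot[2] = wwuwvvwvuwwvvvuuww$uw
  rot[3] = wuwvvwvuwwvvvuuww$uww
  rot[4] = uwvvwvuwwvvvuuww$uwww
  rot[5] = wvvwvuwwvvvuuww$uwwwu
  rot[6] = vvwvuwwvvvuuww$uwwwuw
  rot[7] = vwvuwwvvvuuww$uwwwuwv
  rot[8] = wvuwwvvvuuww$uwwwuwvv
  rot[9] = vuwwvvvuuww$uwwwuwvvw
  rot[10] = uwwvvvuuww$uwwwuwvvwv
  rot[11] = wwvvvuuww$uwwwuwvvwvu
  rot[12] = wvvvuuww$uwwwuwvvwvuw
  rot[13] = vvvuuww$uwwwuwvvwvuww
  rot[14] = vvuuww$uwwwuwvvwvuwwv
  rot[15] = vuuww$uwwwuwvvwvuwwvv
  rot[16] = uuww$uwwwuwvvwvuwwvvv
  rot[17] = uww$uwwwuwvvwvuwwvvvu
  rot[18] = ww$uwwwuwvvwvuwwvvvuu
  rot[19] = w$uwwwuwvvwvuwwvvvuuw
  rot[20] = $uwwwuwvvwvuwwvvvuuww
Sorted (with $ < everything):
  sorted[0] = $uwwwuwvvwvuwwvvvuuww
  sorted[1] = uuww$uwwwuwvvwvuwwvvv
  sorted[2] = uwvvwvuwwvvvuuww$uwww
  sorted[3] = uww$uwwwuwvvwvuwwvvvu
  sorted[4] = uwwvvvuuww$uwwwuwvvwv
  sorted[5] = uwwwuwvvwvuwwvvvuuww$
  sorted[6] = vuuww$uwwwuwvvwvuwwvv
  sorted[7] = vuwwvvvuuww$uwwwuwvvw
  sorted[8] = vvuuww$uwwwuwvvwvuwwv
  sorted[9] = vvvuuww$uwwwuwvvwvuww
  sorted[10] = vvwvuwwvvvuuww$uwwwuw
  sorted[11] = vwvuwwvvvuuww$uwwwuwv
  sorted[12] = w$uwwwuwvvwvuwwvvvuuw
  sorted[13] = wuwvvwvuwwvvvuuww$uww
  sorted[14] = wvuwwvvvuuww$uwwwuwvv
  sorted[15] = wvvvuuww$uwwwuwvvwvuw
  sorted[16] = wvvwvuwwvvvuuww$uwwwu
  sorted[17] = ww$uwwwuwvvwvuwwvvvuu
  sorted[18] = wwuwvvwvuwwvvvuuww$uw
  sorted[19] = wwvvvuuww$uwwwuwvvwvu
  sorted[20] = wwwuwvvwvuwwvvvuuww$u
sorted[17] = ww$uwwwuwvvwvuwwvvvuu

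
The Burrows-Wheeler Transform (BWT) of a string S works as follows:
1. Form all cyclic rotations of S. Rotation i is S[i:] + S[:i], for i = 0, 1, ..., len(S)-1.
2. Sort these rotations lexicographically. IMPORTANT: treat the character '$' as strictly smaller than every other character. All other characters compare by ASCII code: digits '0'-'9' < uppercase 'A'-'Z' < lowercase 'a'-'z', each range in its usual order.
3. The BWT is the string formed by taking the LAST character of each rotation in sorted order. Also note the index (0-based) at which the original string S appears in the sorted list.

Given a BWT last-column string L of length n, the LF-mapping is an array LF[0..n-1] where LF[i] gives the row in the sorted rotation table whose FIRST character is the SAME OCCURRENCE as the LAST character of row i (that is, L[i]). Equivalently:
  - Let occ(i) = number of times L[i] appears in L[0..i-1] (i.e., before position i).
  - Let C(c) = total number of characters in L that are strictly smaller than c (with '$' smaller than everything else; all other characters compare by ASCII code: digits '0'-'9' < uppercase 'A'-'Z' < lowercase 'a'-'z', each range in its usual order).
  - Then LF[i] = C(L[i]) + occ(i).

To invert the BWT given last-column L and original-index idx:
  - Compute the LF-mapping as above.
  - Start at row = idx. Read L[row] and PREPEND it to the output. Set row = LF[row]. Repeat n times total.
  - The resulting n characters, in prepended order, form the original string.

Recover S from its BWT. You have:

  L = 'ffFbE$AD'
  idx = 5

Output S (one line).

Answer: bEFDfAf$

Derivation:
LF mapping: 6 7 4 5 3 0 1 2
Walk LF starting at row 5, prepending L[row]:
  step 1: row=5, L[5]='$', prepend. Next row=LF[5]=0
  step 2: row=0, L[0]='f', prepend. Next row=LF[0]=6
  step 3: row=6, L[6]='A', prepend. Next row=LF[6]=1
  step 4: row=1, L[1]='f', prepend. Next row=LF[1]=7
  step 5: row=7, L[7]='D', prepend. Next row=LF[7]=2
  step 6: row=2, L[2]='F', prepend. Next row=LF[2]=4
  step 7: row=4, L[4]='E', prepend. Next row=LF[4]=3
  step 8: row=3, L[3]='b', prepend. Next row=LF[3]=5
Reversed output: bEFDfAf$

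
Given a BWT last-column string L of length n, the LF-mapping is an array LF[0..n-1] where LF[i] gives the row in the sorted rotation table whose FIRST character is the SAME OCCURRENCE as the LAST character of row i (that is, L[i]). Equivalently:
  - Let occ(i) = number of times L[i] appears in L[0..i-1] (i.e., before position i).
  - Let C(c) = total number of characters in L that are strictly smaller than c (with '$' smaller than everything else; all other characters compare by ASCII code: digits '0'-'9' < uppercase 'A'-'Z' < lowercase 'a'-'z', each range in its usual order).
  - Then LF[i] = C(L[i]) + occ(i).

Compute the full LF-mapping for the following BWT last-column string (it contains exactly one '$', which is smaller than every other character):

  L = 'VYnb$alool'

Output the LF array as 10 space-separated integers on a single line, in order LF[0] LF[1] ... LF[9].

Answer: 1 2 7 4 0 3 5 8 9 6

Derivation:
Char counts: '$':1, 'V':1, 'Y':1, 'a':1, 'b':1, 'l':2, 'n':1, 'o':2
C (first-col start): C('$')=0, C('V')=1, C('Y')=2, C('a')=3, C('b')=4, C('l')=5, C('n')=7, C('o')=8
L[0]='V': occ=0, LF[0]=C('V')+0=1+0=1
L[1]='Y': occ=0, LF[1]=C('Y')+0=2+0=2
L[2]='n': occ=0, LF[2]=C('n')+0=7+0=7
L[3]='b': occ=0, LF[3]=C('b')+0=4+0=4
L[4]='$': occ=0, LF[4]=C('$')+0=0+0=0
L[5]='a': occ=0, LF[5]=C('a')+0=3+0=3
L[6]='l': occ=0, LF[6]=C('l')+0=5+0=5
L[7]='o': occ=0, LF[7]=C('o')+0=8+0=8
L[8]='o': occ=1, LF[8]=C('o')+1=8+1=9
L[9]='l': occ=1, LF[9]=C('l')+1=5+1=6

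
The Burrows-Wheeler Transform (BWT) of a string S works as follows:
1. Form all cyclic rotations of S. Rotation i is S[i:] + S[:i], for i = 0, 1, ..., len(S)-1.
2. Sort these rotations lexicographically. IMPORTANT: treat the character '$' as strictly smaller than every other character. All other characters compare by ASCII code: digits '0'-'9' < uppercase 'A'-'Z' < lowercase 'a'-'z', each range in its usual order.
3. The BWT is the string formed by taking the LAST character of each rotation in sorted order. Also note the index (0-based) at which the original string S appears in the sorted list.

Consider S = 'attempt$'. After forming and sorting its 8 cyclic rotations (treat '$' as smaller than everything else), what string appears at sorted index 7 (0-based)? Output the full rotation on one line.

Answer: ttempt$a

Derivation:
All 8 rotations (rotation i = S[i:]+S[:i]):
  rot[0] = attempt$
  rot[1] = ttempt$a
  rot[2] = tempt$at
  rot[3] = empt$att
  rot[4] = mpt$atte
  rot[5] = pt$attem
  rot[6] = t$attemp
  rot[7] = $attempt
Sorted (with $ < everything):
  sorted[0] = $attempt
  sorted[1] = attempt$
  sorted[2] = empt$att
  sorted[3] = mpt$atte
  sorted[4] = pt$attem
  sorted[5] = t$attemp
  sorted[6] = tempt$at
  sorted[7] = ttempt$a
sorted[7] = ttempt$a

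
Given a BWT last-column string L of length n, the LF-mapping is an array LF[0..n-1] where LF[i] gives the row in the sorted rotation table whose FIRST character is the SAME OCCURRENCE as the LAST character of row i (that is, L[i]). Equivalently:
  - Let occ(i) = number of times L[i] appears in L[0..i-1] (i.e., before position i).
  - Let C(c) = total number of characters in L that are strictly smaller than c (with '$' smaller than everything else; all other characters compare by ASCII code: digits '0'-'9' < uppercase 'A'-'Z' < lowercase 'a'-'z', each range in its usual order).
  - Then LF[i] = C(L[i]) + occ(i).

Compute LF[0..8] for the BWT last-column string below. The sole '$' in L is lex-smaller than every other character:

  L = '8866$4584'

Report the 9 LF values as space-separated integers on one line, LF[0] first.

Answer: 6 7 4 5 0 1 3 8 2

Derivation:
Char counts: '$':1, '4':2, '5':1, '6':2, '8':3
C (first-col start): C('$')=0, C('4')=1, C('5')=3, C('6')=4, C('8')=6
L[0]='8': occ=0, LF[0]=C('8')+0=6+0=6
L[1]='8': occ=1, LF[1]=C('8')+1=6+1=7
L[2]='6': occ=0, LF[2]=C('6')+0=4+0=4
L[3]='6': occ=1, LF[3]=C('6')+1=4+1=5
L[4]='$': occ=0, LF[4]=C('$')+0=0+0=0
L[5]='4': occ=0, LF[5]=C('4')+0=1+0=1
L[6]='5': occ=0, LF[6]=C('5')+0=3+0=3
L[7]='8': occ=2, LF[7]=C('8')+2=6+2=8
L[8]='4': occ=1, LF[8]=C('4')+1=1+1=2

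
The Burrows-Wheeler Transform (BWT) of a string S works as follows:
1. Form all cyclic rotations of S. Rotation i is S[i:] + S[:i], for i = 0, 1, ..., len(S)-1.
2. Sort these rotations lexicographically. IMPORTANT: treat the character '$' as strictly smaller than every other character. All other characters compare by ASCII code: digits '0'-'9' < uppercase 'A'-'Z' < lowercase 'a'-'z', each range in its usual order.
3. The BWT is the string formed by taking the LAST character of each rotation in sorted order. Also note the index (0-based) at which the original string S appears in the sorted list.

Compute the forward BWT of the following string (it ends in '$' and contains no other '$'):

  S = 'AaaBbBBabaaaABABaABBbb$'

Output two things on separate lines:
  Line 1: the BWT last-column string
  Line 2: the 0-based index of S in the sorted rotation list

Answer: baaB$AbAABaBaBaaAbBbBaB
4

Derivation:
All 23 rotations (rotation i = S[i:]+S[:i]):
  rot[0] = AaaBbBBabaaaABABaABBbb$
  rot[1] = aaBbBBabaaaABABaABBbb$A
  rot[2] = aBbBBabaaaABABaABBbb$Aa
  rot[3] = BbBBabaaaABABaABBbb$Aaa
  rot[4] = bBBabaaaABABaABBbb$AaaB
  rot[5] = BBabaaaABABaABBbb$AaaBb
  rot[6] = BabaaaABABaABBbb$AaaBbB
  rot[7] = abaaaABABaABBbb$AaaBbBB
  rot[8] = baaaABABaABBbb$AaaBbBBa
  rot[9] = aaaABABaABBbb$AaaBbBBab
  rot[10] = aaABABaABBbb$AaaBbBBaba
  rot[11] = aABABaABBbb$AaaBbBBabaa
  rot[12] = ABABaABBbb$AaaBbBBabaaa
  rot[13] = BABaABBbb$AaaBbBBabaaaA
  rot[14] = ABaABBbb$AaaBbBBabaaaAB
  rot[15] = BaABBbb$AaaBbBBabaaaABA
  rot[16] = aABBbb$AaaBbBBabaaaABAB
  rot[17] = ABBbb$AaaBbBBabaaaABABa
  rot[18] = BBbb$AaaBbBBabaaaABABaA
  rot[19] = Bbb$AaaBbBBabaaaABABaAB
  rot[20] = bb$AaaBbBBabaaaABABaABB
  rot[21] = b$AaaBbBBabaaaABABaABBb
  rot[22] = $AaaBbBBabaaaABABaABBbb
Sorted (with $ < everything):
  sorted[0] = $AaaBbBBabaaaABABaABBbb  (last char: 'b')
  sorted[1] = ABABaABBbb$AaaBbBBabaaa  (last char: 'a')
  sorted[2] = ABBbb$AaaBbBBabaaaABABa  (last char: 'a')
  sorted[3] = ABaABBbb$AaaBbBBabaaaAB  (last char: 'B')
  sorted[4] = AaaBbBBabaaaABABaABBbb$  (last char: '$')
  sorted[5] = BABaABBbb$AaaBbBBabaaaA  (last char: 'A')
  sorted[6] = BBabaaaABABaABBbb$AaaBb  (last char: 'b')
  sorted[7] = BBbb$AaaBbBBabaaaABABaA  (last char: 'A')
  sorted[8] = BaABBbb$AaaBbBBabaaaABA  (last char: 'A')
  sorted[9] = BabaaaABABaABBbb$AaaBbB  (last char: 'B')
  sorted[10] = BbBBabaaaABABaABBbb$Aaa  (last char: 'a')
  sorted[11] = Bbb$AaaBbBBabaaaABABaAB  (last char: 'B')
  sorted[12] = aABABaABBbb$AaaBbBBabaa  (last char: 'a')
  sorted[13] = aABBbb$AaaBbBBabaaaABAB  (last char: 'B')
  sorted[14] = aBbBBabaaaABABaABBbb$Aa  (last char: 'a')
  sorted[15] = aaABABaABBbb$AaaBbBBaba  (last char: 'a')
  sorted[16] = aaBbBBabaaaABABaABBbb$A  (last char: 'A')
  sorted[17] = aaaABABaABBbb$AaaBbBBab  (last char: 'b')
  sorted[18] = abaaaABABaABBbb$AaaBbBB  (last char: 'B')
  sorted[19] = b$AaaBbBBabaaaABABaABBb  (last char: 'b')
  sorted[20] = bBBabaaaABABaABBbb$AaaB  (last char: 'B')
  sorted[21] = baaaABABaABBbb$AaaBbBBa  (last char: 'a')
  sorted[22] = bb$AaaBbBBabaaaABABaABB  (last char: 'B')
Last column: baaB$AbAABaBaBaaAbBbBaB
Original string S is at sorted index 4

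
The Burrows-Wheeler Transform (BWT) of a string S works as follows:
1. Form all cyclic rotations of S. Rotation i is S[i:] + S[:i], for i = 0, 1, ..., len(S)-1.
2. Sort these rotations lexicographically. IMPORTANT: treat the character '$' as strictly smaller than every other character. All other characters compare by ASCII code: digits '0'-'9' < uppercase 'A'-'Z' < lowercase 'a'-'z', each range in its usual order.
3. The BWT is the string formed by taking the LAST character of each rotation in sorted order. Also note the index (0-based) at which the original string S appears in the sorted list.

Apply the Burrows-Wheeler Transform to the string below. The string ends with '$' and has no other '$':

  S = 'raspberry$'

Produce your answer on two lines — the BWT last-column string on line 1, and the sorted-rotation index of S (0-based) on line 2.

Answer: yrpbs$erar
5

Derivation:
All 10 rotations (rotation i = S[i:]+S[:i]):
  rot[0] = raspberry$
  rot[1] = aspberry$r
  rot[2] = spberry$ra
  rot[3] = pberry$ras
  rot[4] = berry$rasp
  rot[5] = erry$raspb
  rot[6] = rry$raspbe
  rot[7] = ry$raspber
  rot[8] = y$raspberr
  rot[9] = $raspberry
Sorted (with $ < everything):
  sorted[0] = $raspberry  (last char: 'y')
  sorted[1] = aspberry$r  (last char: 'r')
  sorted[2] = berry$rasp  (last char: 'p')
  sorted[3] = erry$raspb  (last char: 'b')
  sorted[4] = pberry$ras  (last char: 's')
  sorted[5] = raspberry$  (last char: '$')
  sorted[6] = rry$raspbe  (last char: 'e')
  sorted[7] = ry$raspber  (last char: 'r')
  sorted[8] = spberry$ra  (last char: 'a')
  sorted[9] = y$raspberr  (last char: 'r')
Last column: yrpbs$erar
Original string S is at sorted index 5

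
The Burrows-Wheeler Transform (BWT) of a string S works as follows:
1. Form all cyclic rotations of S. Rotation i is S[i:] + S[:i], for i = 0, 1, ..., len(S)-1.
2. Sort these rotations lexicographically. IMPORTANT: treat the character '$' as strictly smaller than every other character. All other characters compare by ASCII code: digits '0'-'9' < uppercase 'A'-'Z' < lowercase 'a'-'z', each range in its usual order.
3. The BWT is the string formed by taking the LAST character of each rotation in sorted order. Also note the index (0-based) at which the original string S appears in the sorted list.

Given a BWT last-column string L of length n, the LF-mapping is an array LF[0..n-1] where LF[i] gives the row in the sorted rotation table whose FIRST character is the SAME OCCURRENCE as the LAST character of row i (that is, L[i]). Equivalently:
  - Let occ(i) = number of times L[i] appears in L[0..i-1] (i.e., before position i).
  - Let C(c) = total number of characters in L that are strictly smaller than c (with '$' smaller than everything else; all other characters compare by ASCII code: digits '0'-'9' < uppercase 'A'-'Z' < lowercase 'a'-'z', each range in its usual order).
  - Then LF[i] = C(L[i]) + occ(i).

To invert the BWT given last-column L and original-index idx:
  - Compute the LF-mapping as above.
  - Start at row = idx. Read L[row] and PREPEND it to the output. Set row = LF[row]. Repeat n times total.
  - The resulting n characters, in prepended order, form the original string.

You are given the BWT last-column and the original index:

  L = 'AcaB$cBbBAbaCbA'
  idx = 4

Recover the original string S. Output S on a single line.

LF mapping: 1 13 8 4 0 14 5 10 6 2 11 9 7 12 3
Walk LF starting at row 4, prepending L[row]:
  step 1: row=4, L[4]='$', prepend. Next row=LF[4]=0
  step 2: row=0, L[0]='A', prepend. Next row=LF[0]=1
  step 3: row=1, L[1]='c', prepend. Next row=LF[1]=13
  step 4: row=13, L[13]='b', prepend. Next row=LF[13]=12
  step 5: row=12, L[12]='C', prepend. Next row=LF[12]=7
  step 6: row=7, L[7]='b', prepend. Next row=LF[7]=10
  step 7: row=10, L[10]='b', prepend. Next row=LF[10]=11
  step 8: row=11, L[11]='a', prepend. Next row=LF[11]=9
  step 9: row=9, L[9]='A', prepend. Next row=LF[9]=2
  step 10: row=2, L[2]='a', prepend. Next row=LF[2]=8
  step 11: row=8, L[8]='B', prepend. Next row=LF[8]=6
  step 12: row=6, L[6]='B', prepend. Next row=LF[6]=5
  step 13: row=5, L[5]='c', prepend. Next row=LF[5]=14
  step 14: row=14, L[14]='A', prepend. Next row=LF[14]=3
  step 15: row=3, L[3]='B', prepend. Next row=LF[3]=4
Reversed output: BAcBBaAabbCbcA$

Answer: BAcBBaAabbCbcA$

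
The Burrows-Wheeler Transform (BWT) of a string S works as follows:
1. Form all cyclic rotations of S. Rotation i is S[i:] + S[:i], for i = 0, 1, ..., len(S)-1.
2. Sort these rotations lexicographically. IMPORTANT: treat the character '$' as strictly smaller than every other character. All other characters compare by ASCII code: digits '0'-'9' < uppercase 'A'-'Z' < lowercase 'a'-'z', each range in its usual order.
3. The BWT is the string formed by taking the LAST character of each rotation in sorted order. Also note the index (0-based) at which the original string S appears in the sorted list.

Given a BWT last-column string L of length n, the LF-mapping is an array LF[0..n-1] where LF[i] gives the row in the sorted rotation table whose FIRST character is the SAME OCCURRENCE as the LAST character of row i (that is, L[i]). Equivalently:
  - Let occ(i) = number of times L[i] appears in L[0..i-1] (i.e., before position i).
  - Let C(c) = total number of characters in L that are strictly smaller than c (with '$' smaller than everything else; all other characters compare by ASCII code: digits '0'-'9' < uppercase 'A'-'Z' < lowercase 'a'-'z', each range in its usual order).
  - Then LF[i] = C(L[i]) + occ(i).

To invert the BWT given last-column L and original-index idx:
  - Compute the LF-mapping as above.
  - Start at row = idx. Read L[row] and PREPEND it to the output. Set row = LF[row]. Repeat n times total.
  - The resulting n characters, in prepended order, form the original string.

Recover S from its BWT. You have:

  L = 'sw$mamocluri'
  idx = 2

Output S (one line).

LF mapping: 9 11 0 5 1 6 7 2 4 10 8 3
Walk LF starting at row 2, prepending L[row]:
  step 1: row=2, L[2]='$', prepend. Next row=LF[2]=0
  step 2: row=0, L[0]='s', prepend. Next row=LF[0]=9
  step 3: row=9, L[9]='u', prepend. Next row=LF[9]=10
  step 4: row=10, L[10]='r', prepend. Next row=LF[10]=8
  step 5: row=8, L[8]='l', prepend. Next row=LF[8]=4
  step 6: row=4, L[4]='a', prepend. Next row=LF[4]=1
  step 7: row=1, L[1]='w', prepend. Next row=LF[1]=11
  step 8: row=11, L[11]='i', prepend. Next row=LF[11]=3
  step 9: row=3, L[3]='m', prepend. Next row=LF[3]=5
  step 10: row=5, L[5]='m', prepend. Next row=LF[5]=6
  step 11: row=6, L[6]='o', prepend. Next row=LF[6]=7
  step 12: row=7, L[7]='c', prepend. Next row=LF[7]=2
Reversed output: commiwalrus$

Answer: commiwalrus$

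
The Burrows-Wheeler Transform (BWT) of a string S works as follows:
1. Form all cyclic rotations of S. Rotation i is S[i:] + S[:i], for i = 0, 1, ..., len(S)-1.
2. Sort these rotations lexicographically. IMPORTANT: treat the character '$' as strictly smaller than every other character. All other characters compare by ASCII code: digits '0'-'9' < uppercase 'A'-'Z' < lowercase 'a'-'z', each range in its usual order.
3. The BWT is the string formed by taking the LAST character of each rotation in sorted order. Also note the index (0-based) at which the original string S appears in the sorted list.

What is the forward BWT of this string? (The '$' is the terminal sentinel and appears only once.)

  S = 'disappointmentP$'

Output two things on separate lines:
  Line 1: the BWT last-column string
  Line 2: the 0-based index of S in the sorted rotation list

All 16 rotations (rotation i = S[i:]+S[:i]):
  rot[0] = disappointmentP$
  rot[1] = isappointmentP$d
  rot[2] = sappointmentP$di
  rot[3] = appointmentP$dis
  rot[4] = ppointmentP$disa
  rot[5] = pointmentP$disap
  rot[6] = ointmentP$disapp
  rot[7] = intmentP$disappo
  rot[8] = ntmentP$disappoi
  rot[9] = tmentP$disappoin
  rot[10] = mentP$disappoint
  rot[11] = entP$disappointm
  rot[12] = ntP$disappointme
  rot[13] = tP$disappointmen
  rot[14] = P$disappointment
  rot[15] = $disappointmentP
Sorted (with $ < everything):
  sorted[0] = $disappointmentP  (last char: 'P')
  sorted[1] = P$disappointment  (last char: 't')
  sorted[2] = appointmentP$dis  (last char: 's')
  sorted[3] = disappointmentP$  (last char: '$')
  sorted[4] = entP$disappointm  (last char: 'm')
  sorted[5] = intmentP$disappo  (last char: 'o')
  sorted[6] = isappointmentP$d  (last char: 'd')
  sorted[7] = mentP$disappoint  (last char: 't')
  sorted[8] = ntP$disappointme  (last char: 'e')
  sorted[9] = ntmentP$disappoi  (last char: 'i')
  sorted[10] = ointmentP$disapp  (last char: 'p')
  sorted[11] = pointmentP$disap  (last char: 'p')
  sorted[12] = ppointmentP$disa  (last char: 'a')
  sorted[13] = sappointmentP$di  (last char: 'i')
  sorted[14] = tP$disappointmen  (last char: 'n')
  sorted[15] = tmentP$disappoin  (last char: 'n')
Last column: Pts$modteippainn
Original string S is at sorted index 3

Answer: Pts$modteippainn
3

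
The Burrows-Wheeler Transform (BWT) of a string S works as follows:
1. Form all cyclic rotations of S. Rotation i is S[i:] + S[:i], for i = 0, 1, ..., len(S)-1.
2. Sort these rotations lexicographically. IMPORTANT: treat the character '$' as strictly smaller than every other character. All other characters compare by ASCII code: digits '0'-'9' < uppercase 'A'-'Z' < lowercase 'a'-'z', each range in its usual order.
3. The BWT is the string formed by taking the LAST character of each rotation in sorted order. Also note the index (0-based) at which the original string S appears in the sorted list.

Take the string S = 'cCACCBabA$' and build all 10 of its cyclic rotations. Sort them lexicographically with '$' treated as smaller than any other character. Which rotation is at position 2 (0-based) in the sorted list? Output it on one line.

Answer: ACCBabA$cC

Derivation:
All 10 rotations (rotation i = S[i:]+S[:i]):
  rot[0] = cCACCBabA$
  rot[1] = CACCBabA$c
  rot[2] = ACCBabA$cC
  rot[3] = CCBabA$cCA
  rot[4] = CBabA$cCAC
  rot[5] = BabA$cCACC
  rot[6] = abA$cCACCB
  rot[7] = bA$cCACCBa
  rot[8] = A$cCACCBab
  rot[9] = $cCACCBabA
Sorted (with $ < everything):
  sorted[0] = $cCACCBabA
  sorted[1] = A$cCACCBab
  sorted[2] = ACCBabA$cC
  sorted[3] = BabA$cCACC
  sorted[4] = CACCBabA$c
  sorted[5] = CBabA$cCAC
  sorted[6] = CCBabA$cCA
  sorted[7] = abA$cCACCB
  sorted[8] = bA$cCACCBa
  sorted[9] = cCACCBabA$
sorted[2] = ACCBabA$cC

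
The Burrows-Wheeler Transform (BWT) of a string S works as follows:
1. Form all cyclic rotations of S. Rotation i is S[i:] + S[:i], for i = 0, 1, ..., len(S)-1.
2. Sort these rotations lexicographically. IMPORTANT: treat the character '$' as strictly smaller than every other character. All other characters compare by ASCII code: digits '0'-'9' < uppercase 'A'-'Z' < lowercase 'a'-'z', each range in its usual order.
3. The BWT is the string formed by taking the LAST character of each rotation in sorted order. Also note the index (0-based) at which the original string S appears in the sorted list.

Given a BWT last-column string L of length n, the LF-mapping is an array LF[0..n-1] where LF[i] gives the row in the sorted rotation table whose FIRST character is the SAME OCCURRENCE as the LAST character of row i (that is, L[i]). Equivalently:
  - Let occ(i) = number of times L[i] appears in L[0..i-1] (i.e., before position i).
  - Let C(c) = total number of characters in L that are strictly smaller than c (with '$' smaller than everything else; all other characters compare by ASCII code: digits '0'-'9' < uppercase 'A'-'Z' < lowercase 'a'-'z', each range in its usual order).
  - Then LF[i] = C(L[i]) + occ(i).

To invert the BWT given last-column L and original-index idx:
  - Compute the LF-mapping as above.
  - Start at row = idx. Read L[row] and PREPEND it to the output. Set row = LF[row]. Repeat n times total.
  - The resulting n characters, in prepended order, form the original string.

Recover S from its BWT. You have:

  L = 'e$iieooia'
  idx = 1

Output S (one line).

LF mapping: 2 0 4 5 3 7 8 6 1
Walk LF starting at row 1, prepending L[row]:
  step 1: row=1, L[1]='$', prepend. Next row=LF[1]=0
  step 2: row=0, L[0]='e', prepend. Next row=LF[0]=2
  step 3: row=2, L[2]='i', prepend. Next row=LF[2]=4
  step 4: row=4, L[4]='e', prepend. Next row=LF[4]=3
  step 5: row=3, L[3]='i', prepend. Next row=LF[3]=5
  step 6: row=5, L[5]='o', prepend. Next row=LF[5]=7
  step 7: row=7, L[7]='i', prepend. Next row=LF[7]=6
  step 8: row=6, L[6]='o', prepend. Next row=LF[6]=8
  step 9: row=8, L[8]='a', prepend. Next row=LF[8]=1
Reversed output: aoioieie$

Answer: aoioieie$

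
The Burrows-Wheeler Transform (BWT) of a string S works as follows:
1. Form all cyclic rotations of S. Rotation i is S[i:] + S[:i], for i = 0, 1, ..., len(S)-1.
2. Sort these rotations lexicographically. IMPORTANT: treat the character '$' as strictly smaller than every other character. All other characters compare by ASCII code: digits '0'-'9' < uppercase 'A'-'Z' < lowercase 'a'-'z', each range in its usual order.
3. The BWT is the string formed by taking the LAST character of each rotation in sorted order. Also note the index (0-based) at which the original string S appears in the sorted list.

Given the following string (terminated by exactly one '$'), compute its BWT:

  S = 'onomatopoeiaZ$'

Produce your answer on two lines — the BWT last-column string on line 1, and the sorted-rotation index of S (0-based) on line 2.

All 14 rotations (rotation i = S[i:]+S[:i]):
  rot[0] = onomatopoeiaZ$
  rot[1] = nomatopoeiaZ$o
  rot[2] = omatopoeiaZ$on
  rot[3] = matopoeiaZ$ono
  rot[4] = atopoeiaZ$onom
  rot[5] = topoeiaZ$onoma
  rot[6] = opoeiaZ$onomat
  rot[7] = poeiaZ$onomato
  rot[8] = oeiaZ$onomatop
  rot[9] = eiaZ$onomatopo
  rot[10] = iaZ$onomatopoe
  rot[11] = aZ$onomatopoei
  rot[12] = Z$onomatopoeia
  rot[13] = $onomatopoeiaZ
Sorted (with $ < everything):
  sorted[0] = $onomatopoeiaZ  (last char: 'Z')
  sorted[1] = Z$onomatopoeia  (last char: 'a')
  sorted[2] = aZ$onomatopoei  (last char: 'i')
  sorted[3] = atopoeiaZ$onom  (last char: 'm')
  sorted[4] = eiaZ$onomatopo  (last char: 'o')
  sorted[5] = iaZ$onomatopoe  (last char: 'e')
  sorted[6] = matopoeiaZ$ono  (last char: 'o')
  sorted[7] = nomatopoeiaZ$o  (last char: 'o')
  sorted[8] = oeiaZ$onomatop  (last char: 'p')
  sorted[9] = omatopoeiaZ$on  (last char: 'n')
  sorted[10] = onomatopoeiaZ$  (last char: '$')
  sorted[11] = opoeiaZ$onomat  (last char: 't')
  sorted[12] = poeiaZ$onomato  (last char: 'o')
  sorted[13] = topoeiaZ$onoma  (last char: 'a')
Last column: Zaimoeoopn$toa
Original string S is at sorted index 10

Answer: Zaimoeoopn$toa
10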